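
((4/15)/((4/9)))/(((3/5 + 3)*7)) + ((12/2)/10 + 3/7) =221/210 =1.05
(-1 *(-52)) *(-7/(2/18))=-3276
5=5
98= 98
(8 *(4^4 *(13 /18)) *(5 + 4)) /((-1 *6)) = -6656 /3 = -2218.67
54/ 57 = 18/ 19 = 0.95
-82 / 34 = -2.41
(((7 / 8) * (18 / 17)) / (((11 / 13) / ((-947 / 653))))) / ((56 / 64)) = -221598 / 122111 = -1.81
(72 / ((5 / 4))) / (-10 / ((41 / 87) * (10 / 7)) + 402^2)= 3936 / 11041925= 0.00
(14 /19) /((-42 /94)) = -94 /57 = -1.65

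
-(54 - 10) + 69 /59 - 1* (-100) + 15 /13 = 44734 /767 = 58.32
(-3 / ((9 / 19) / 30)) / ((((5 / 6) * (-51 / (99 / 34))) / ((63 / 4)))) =118503 / 578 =205.02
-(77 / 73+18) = -1391 / 73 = -19.05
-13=-13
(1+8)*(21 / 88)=2.15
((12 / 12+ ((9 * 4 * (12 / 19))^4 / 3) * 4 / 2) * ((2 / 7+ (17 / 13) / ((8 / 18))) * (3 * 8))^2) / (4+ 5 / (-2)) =769366267022175000 / 1079188201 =712912044.73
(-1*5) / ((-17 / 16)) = 80 / 17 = 4.71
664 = 664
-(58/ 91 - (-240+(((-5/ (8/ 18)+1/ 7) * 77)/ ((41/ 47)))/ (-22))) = -196.07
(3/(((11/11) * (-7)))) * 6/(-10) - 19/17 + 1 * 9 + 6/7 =5353/595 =9.00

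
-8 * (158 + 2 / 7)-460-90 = -12714 / 7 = -1816.29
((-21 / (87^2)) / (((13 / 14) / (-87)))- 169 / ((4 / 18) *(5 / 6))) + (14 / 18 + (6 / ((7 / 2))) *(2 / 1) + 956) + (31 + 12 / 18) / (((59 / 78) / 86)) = 25561314458 / 7006545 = 3648.21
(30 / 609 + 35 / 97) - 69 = -68.59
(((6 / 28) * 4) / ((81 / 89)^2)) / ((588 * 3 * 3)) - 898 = -36375829451 / 40507614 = -898.00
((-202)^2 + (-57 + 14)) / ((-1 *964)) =-40761 / 964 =-42.28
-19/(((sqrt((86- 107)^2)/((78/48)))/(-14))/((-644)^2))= 25609948/3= 8536649.33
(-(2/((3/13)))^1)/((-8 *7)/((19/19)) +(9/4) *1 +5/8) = 208/1275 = 0.16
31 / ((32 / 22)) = 341 / 16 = 21.31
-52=-52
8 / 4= 2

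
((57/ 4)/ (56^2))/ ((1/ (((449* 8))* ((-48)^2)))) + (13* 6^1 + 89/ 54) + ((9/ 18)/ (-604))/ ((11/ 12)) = 82814412572/ 2197503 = 37685.69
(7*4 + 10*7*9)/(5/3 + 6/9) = 282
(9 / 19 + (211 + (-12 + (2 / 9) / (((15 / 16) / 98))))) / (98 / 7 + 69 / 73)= 41700082 / 2798415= 14.90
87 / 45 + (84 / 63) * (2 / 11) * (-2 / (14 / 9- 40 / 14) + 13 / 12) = 52127 / 20295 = 2.57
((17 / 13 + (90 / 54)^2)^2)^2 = 52204938256 / 187388721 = 278.59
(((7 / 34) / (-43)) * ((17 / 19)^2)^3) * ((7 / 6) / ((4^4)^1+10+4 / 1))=-69572993 / 6554432140920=-0.00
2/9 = 0.22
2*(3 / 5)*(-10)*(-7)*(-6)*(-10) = 5040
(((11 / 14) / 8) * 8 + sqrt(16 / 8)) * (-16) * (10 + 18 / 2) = -304 * sqrt(2) - 1672 / 7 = -668.78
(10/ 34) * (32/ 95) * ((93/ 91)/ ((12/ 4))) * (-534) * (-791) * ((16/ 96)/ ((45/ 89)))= 887912416/ 188955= 4699.07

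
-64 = -64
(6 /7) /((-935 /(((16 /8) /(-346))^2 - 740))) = 132884754 /195885305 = 0.68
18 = 18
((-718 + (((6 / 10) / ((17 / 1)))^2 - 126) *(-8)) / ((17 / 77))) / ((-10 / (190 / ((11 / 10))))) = -557317348 / 24565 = -22687.46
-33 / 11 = -3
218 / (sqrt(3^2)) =218 / 3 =72.67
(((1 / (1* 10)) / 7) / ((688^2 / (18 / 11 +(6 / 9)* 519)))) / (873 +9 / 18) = 239 / 19898050480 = 0.00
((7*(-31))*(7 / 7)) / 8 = -217 / 8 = -27.12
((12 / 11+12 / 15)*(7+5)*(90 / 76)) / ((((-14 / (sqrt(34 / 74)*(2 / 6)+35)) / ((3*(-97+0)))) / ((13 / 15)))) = 1180296*sqrt(629) / 270655+3540888 / 209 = 17051.42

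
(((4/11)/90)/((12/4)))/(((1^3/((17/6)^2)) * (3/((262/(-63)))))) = -37859/2525985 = -0.01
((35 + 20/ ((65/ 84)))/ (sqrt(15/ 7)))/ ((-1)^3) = -41.57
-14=-14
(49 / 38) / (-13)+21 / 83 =6307 / 41002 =0.15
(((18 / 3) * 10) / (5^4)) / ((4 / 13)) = 0.31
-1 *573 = -573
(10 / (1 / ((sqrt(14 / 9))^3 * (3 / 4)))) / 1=35 * sqrt(14) / 9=14.55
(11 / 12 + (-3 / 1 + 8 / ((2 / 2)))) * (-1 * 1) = -71 / 12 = -5.92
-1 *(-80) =80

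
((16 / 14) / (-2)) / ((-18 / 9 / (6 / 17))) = 12 / 119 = 0.10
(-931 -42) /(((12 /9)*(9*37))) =-973 /444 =-2.19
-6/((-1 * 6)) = 1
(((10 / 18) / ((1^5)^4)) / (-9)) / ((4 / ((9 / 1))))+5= 175 / 36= 4.86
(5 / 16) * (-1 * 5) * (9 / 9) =-25 / 16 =-1.56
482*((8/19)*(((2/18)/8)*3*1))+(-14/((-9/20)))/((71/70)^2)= 33357286/862011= 38.70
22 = 22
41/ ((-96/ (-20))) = 205/ 24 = 8.54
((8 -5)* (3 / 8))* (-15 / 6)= -45 / 16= -2.81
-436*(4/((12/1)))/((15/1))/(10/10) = -436/45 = -9.69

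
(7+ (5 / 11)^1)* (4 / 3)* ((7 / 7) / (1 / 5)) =1640 / 33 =49.70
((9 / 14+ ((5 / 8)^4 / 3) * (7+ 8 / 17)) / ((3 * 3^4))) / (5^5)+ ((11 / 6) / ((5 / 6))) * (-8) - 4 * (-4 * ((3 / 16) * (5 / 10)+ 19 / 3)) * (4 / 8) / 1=37550461015657 / 1110412800000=33.82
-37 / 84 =-0.44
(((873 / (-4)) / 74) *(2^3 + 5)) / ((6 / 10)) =-18915 / 296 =-63.90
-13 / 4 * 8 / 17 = -26 / 17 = -1.53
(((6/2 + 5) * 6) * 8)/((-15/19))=-2432/5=-486.40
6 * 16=96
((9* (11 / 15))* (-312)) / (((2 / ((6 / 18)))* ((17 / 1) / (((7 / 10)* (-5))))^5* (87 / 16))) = 4806802 / 205879265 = 0.02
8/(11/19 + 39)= 19/94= 0.20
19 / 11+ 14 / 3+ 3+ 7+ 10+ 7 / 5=4586 / 165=27.79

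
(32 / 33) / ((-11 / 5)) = -160 / 363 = -0.44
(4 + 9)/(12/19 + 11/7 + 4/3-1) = 5.13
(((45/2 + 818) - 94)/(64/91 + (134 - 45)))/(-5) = -135863/81630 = -1.66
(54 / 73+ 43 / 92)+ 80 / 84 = 304567 / 141036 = 2.16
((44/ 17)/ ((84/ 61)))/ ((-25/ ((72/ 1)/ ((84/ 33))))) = -44286/ 20825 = -2.13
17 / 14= 1.21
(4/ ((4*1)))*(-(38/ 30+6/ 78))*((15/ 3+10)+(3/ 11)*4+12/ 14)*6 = -136764/ 1001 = -136.63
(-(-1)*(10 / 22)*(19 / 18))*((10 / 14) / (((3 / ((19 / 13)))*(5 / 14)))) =1805 / 3861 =0.47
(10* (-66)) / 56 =-11.79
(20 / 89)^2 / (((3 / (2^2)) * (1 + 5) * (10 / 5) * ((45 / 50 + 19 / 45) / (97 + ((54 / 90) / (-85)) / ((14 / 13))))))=46168880 / 112169281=0.41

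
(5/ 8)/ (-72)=-5/ 576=-0.01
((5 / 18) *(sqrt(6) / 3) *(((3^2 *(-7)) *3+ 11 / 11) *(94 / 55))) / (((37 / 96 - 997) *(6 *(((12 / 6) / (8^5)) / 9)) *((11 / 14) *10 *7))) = 2316304384 *sqrt(6) / 173650125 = 32.67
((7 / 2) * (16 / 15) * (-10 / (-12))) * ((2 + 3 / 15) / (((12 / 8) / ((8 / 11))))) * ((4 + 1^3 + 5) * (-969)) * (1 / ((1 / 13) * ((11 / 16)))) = -60196864 / 99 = -608049.13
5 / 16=0.31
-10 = -10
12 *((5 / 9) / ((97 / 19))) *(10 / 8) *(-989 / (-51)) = 469775 / 14841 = 31.65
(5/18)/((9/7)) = 35/162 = 0.22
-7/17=-0.41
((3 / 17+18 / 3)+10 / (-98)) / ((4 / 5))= 6325 / 833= 7.59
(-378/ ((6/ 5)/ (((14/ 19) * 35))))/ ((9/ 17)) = -291550/ 19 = -15344.74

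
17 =17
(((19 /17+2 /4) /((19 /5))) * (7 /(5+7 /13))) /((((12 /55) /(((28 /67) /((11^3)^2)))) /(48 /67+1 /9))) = 0.00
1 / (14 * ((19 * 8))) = 1 / 2128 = 0.00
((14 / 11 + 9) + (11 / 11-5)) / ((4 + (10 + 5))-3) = 0.39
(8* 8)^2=4096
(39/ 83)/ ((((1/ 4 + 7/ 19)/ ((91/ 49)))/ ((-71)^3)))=-13791026652/ 27307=-505036.31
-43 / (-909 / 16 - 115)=688 / 2749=0.25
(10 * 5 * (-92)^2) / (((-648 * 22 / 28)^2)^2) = 31753225 / 5041976337288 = 0.00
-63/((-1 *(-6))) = -21/2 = -10.50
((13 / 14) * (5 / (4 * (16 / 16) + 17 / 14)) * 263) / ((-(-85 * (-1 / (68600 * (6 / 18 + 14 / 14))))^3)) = -2825604758179840000 / 9683523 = -291795120244.96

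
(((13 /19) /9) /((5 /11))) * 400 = 11440 /171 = 66.90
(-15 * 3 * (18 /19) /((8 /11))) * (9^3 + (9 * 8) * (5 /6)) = -3514995 /76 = -46249.93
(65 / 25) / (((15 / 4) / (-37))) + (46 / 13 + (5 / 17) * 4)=-347054 / 16575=-20.94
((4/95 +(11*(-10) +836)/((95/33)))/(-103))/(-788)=11981/3855290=0.00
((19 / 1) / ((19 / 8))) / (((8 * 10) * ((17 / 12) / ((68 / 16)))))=0.30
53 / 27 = 1.96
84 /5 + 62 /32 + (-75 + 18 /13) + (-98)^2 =9931087 /1040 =9549.12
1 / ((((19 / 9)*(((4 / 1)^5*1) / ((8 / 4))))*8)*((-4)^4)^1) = 9 / 19922944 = 0.00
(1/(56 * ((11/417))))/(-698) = -417/429968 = -0.00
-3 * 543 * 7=-11403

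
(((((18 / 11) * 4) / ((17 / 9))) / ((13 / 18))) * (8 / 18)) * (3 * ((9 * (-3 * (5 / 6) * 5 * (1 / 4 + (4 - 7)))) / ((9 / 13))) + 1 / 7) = 48653784 / 17017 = 2859.13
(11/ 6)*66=121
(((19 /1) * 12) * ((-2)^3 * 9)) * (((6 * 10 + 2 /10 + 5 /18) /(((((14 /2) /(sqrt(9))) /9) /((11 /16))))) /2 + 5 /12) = -92623347 /70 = -1323190.67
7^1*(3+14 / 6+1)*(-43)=-5719 / 3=-1906.33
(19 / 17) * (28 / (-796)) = -0.04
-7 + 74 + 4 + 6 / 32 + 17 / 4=1207 / 16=75.44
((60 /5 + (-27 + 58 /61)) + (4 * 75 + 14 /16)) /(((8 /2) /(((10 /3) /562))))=233285 /548512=0.43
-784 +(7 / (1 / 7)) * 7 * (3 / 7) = -637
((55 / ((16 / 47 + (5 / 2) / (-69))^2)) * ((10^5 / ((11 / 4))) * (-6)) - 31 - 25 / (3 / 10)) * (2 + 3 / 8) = -28774671432914893 / 93425496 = -307995918.30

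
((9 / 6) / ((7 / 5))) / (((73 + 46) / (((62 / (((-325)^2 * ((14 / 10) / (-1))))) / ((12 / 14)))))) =-31 / 7038850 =-0.00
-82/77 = -1.06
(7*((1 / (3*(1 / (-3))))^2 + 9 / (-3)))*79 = -1106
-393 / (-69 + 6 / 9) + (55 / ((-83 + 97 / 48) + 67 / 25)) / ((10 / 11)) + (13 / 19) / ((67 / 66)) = 138600351963 / 24520010435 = 5.65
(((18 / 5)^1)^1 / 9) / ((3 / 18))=12 / 5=2.40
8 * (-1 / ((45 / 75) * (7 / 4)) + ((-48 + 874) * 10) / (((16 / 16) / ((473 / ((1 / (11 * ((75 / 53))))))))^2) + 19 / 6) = 70436578697448316 / 19663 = 3582188816429.25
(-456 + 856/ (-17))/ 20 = -2152/ 85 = -25.32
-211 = -211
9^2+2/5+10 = 457/5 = 91.40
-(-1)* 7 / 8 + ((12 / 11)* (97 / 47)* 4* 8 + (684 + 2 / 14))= 21918525 / 28952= 757.06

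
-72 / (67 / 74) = -5328 / 67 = -79.52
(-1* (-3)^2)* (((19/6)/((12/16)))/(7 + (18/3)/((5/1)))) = -190/41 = -4.63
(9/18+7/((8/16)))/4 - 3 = 5/8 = 0.62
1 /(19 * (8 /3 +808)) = 3 /46208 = 0.00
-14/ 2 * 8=-56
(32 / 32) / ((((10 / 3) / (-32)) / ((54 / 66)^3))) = -34992 / 6655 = -5.26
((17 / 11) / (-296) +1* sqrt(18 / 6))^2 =31804897 / 10601536- 17* sqrt(3) / 1628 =2.98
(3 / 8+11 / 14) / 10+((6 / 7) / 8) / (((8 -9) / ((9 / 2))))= -41 / 112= -0.37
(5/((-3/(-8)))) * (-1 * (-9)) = 120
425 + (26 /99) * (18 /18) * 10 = 42335 /99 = 427.63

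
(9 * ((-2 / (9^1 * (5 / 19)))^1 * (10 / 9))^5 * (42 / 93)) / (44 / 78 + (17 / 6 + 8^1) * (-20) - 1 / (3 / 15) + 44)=0.02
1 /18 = 0.06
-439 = -439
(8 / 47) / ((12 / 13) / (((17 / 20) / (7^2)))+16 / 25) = 5525 / 1748024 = 0.00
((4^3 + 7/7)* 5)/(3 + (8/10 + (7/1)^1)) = 1625/54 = 30.09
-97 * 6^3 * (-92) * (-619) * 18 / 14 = -10738570464 / 7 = -1534081494.86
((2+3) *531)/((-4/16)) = -10620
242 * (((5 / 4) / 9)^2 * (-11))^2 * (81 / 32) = 9150625 / 331776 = 27.58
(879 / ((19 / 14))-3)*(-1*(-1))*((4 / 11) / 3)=16332 / 209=78.14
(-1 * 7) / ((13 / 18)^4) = -734832 / 28561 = -25.73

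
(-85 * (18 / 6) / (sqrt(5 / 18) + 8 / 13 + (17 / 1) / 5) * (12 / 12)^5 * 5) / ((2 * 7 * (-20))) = 38934675 / 33741484 -3232125 * sqrt(10) / 67482968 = 1.00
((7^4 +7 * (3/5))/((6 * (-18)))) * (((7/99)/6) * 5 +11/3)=-82.97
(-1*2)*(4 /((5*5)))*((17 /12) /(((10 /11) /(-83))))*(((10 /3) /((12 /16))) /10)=62084 /3375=18.40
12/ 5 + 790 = 3962/ 5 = 792.40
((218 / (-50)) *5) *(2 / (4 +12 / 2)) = -109 / 25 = -4.36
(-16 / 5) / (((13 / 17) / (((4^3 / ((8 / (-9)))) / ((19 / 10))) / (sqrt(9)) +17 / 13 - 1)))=827968 / 16055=51.57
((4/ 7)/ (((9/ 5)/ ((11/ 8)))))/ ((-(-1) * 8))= 55/ 1008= 0.05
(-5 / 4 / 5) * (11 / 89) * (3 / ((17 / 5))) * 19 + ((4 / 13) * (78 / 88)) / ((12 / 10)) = -19355 / 66572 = -0.29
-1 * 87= -87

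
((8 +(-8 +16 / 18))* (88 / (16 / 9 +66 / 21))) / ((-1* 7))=-352 / 155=-2.27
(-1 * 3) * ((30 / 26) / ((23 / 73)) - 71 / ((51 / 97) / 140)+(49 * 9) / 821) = 236633368666 / 4173143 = 56703.87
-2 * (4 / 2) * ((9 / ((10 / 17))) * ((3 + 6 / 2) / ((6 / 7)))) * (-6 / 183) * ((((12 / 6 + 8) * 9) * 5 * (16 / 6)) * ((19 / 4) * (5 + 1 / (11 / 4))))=288141840 / 671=429421.52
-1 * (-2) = 2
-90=-90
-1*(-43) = 43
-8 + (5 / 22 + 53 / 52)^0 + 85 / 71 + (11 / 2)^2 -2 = 6375 / 284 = 22.45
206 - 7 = 199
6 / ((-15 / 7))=-14 / 5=-2.80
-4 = -4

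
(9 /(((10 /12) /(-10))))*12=-1296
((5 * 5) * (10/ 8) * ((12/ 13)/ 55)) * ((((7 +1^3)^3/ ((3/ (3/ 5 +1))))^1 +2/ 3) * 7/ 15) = 28742/ 429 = 67.00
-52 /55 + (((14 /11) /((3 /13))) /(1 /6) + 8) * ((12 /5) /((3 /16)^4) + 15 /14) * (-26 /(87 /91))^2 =60332970622132 /1021815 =59044906.00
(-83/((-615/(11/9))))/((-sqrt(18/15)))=-913*sqrt(30)/33210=-0.15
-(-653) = 653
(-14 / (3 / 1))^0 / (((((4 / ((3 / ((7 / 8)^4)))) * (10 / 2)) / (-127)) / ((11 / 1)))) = -4291584 / 12005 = -357.48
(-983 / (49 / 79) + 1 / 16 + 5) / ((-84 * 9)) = 1238543 / 592704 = 2.09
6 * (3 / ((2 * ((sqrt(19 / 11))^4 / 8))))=8712 / 361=24.13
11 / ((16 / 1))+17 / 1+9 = 427 / 16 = 26.69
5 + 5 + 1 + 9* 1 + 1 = 21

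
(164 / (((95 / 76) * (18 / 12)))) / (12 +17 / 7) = 6.06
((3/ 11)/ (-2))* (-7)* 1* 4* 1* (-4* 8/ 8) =-168/ 11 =-15.27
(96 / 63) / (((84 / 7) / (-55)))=-440 / 63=-6.98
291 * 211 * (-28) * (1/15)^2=-573076/75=-7641.01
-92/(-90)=46/45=1.02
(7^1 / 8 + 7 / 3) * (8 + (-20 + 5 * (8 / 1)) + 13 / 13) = 2233 / 24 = 93.04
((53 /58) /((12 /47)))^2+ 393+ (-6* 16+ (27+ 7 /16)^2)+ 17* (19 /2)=2371944517 /1937664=1224.13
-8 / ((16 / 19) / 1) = -19 / 2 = -9.50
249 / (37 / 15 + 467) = 3735 / 7042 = 0.53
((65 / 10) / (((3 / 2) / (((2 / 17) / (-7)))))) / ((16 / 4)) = -13 / 714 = -0.02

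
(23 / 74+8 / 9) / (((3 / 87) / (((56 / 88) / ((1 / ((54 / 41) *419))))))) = 203881629 / 16687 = 12217.99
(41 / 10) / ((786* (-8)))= -41 / 62880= -0.00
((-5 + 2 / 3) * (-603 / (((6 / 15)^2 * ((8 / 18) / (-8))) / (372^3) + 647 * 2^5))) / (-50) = -302657017104 / 119904532761599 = -0.00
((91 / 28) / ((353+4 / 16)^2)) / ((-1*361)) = -52 / 720761409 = -0.00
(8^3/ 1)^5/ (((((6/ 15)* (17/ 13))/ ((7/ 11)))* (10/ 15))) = 64206775269058.40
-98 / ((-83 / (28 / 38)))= 1372 / 1577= 0.87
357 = 357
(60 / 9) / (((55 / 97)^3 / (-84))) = -102219376 / 33275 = -3071.96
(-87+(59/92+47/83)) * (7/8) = -4585777/61088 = -75.07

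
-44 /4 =-11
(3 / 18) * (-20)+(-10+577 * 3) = 5153 / 3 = 1717.67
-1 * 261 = -261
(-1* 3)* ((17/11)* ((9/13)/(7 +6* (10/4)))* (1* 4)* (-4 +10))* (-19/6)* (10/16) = 43605/6292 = 6.93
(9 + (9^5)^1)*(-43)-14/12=-15236971/6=-2539495.17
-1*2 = -2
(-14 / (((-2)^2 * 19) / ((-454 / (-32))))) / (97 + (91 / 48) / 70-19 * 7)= 23835 / 328073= 0.07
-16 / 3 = -5.33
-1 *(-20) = 20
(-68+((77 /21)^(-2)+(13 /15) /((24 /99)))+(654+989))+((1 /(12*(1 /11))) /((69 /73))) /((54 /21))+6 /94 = 334605488419 /211897620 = 1579.09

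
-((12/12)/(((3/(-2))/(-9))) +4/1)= -10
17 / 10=1.70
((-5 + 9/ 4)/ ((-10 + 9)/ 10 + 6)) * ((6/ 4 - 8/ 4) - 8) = 935/ 236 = 3.96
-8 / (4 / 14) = -28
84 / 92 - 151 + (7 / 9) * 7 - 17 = -33460 / 207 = -161.64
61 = 61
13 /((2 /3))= 39 /2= 19.50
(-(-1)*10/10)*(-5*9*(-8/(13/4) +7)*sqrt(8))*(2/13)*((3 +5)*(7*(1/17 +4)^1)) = -41035680*sqrt(2)/2873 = -20199.52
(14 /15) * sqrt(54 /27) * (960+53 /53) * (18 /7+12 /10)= 84568 * sqrt(2) /25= 4783.89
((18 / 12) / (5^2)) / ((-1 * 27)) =-1 / 450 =-0.00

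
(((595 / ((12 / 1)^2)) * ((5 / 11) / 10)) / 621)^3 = 210644875 / 7614305881464471552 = 0.00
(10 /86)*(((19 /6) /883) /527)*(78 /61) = 1235 /1220589443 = 0.00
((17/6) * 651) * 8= 14756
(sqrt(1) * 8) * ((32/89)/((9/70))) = 22.37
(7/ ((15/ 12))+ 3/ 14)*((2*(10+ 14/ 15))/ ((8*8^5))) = 16687/ 34406400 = 0.00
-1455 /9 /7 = -23.10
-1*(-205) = 205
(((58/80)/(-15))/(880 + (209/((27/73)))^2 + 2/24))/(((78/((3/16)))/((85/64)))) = -119799/248580438978560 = -0.00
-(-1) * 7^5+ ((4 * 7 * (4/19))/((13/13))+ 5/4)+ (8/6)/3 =16814.59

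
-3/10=-0.30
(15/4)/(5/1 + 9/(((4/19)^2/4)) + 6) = 15/3293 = 0.00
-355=-355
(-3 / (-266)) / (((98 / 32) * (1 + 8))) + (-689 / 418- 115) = -50172835 / 430122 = -116.65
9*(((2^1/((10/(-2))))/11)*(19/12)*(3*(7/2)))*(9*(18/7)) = -13851/110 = -125.92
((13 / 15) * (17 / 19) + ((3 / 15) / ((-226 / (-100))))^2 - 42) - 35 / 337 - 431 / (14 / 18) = -5111928764899 / 8584790235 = -595.46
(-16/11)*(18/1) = -288/11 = -26.18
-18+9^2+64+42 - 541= -372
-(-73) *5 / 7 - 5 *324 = -10975 / 7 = -1567.86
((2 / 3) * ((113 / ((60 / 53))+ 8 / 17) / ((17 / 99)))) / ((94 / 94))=1125223 / 2890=389.35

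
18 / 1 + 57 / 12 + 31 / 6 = 335 / 12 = 27.92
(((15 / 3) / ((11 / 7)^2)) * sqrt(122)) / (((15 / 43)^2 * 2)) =90601 * sqrt(122) / 10890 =91.89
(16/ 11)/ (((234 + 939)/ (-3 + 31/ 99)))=-4256/ 1277397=-0.00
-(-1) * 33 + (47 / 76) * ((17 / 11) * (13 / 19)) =534559 / 15884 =33.65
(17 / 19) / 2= 17 / 38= 0.45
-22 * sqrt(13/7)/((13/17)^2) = -6358 * sqrt(91)/1183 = -51.27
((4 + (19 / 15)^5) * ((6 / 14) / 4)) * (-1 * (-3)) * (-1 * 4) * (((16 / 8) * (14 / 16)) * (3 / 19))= -5513599 / 2137500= -2.58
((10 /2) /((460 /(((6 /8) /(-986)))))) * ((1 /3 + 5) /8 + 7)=-1 /15776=-0.00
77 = 77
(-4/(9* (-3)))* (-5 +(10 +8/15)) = 332/405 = 0.82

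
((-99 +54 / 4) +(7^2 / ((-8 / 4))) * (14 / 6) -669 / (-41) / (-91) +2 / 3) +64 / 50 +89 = -51.90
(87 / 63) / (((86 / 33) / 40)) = 6380 / 301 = 21.20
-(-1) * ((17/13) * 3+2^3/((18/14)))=1187/117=10.15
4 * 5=20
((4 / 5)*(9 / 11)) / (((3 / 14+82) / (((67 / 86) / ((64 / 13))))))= 54873 / 43553840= 0.00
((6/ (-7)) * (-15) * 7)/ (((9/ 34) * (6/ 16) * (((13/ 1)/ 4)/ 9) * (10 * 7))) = 3264/ 91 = 35.87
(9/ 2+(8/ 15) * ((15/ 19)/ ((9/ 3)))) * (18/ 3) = 529/ 19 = 27.84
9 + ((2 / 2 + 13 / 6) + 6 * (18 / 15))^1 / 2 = 851 / 60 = 14.18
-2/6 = -1/3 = -0.33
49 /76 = 0.64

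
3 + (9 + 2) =14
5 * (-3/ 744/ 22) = -5/ 5456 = -0.00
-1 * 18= -18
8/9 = 0.89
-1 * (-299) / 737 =299 / 737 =0.41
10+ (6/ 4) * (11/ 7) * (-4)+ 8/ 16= 15/ 14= 1.07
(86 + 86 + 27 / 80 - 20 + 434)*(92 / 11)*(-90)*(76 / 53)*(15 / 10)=-553455693 / 583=-949323.66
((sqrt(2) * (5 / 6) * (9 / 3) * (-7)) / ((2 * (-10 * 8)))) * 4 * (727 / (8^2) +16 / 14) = 5601 * sqrt(2) / 1024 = 7.74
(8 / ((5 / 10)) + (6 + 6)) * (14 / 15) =392 / 15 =26.13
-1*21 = -21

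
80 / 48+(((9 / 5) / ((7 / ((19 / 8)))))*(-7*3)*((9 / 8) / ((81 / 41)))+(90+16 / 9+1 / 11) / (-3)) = -3446089 / 95040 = -36.26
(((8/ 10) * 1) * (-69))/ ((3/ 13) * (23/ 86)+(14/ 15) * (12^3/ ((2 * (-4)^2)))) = -102856/ 94027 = -1.09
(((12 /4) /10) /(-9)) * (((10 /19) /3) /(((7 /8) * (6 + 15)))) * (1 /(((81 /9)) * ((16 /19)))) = -1 /23814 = -0.00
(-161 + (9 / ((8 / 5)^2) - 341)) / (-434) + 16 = 476319 / 27776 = 17.15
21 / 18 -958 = -5741 / 6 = -956.83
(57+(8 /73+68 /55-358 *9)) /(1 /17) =-215935207 /4015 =-53782.12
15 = 15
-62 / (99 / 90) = -620 / 11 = -56.36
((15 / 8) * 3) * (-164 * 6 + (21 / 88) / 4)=-15585615 / 2816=-5534.66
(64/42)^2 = 1024/441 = 2.32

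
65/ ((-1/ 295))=-19175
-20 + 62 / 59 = -1118 / 59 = -18.95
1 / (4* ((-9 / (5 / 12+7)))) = -89 / 432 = -0.21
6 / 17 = 0.35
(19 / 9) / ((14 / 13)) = 247 / 126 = 1.96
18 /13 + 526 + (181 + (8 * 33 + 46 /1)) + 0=13239 /13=1018.38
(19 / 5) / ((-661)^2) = 19 / 2184605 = 0.00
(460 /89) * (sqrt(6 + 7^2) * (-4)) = -1840 * sqrt(55) /89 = -153.32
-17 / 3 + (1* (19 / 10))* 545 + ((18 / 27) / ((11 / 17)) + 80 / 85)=385895 / 374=1031.80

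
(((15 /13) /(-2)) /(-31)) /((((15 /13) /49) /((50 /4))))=1225 /124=9.88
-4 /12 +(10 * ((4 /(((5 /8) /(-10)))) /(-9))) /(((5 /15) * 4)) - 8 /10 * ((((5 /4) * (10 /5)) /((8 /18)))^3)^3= -151334350130729 /33554432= -4510115.09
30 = 30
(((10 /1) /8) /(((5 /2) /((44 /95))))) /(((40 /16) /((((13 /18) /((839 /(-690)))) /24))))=-3289 /1434690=-0.00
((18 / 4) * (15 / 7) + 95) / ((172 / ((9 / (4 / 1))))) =13185 / 9632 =1.37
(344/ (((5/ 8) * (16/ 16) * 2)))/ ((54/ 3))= 15.29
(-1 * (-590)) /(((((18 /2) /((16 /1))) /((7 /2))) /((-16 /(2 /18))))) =-528640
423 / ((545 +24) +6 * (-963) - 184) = -423 / 5393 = -0.08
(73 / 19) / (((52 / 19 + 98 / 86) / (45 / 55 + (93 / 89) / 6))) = 6099077 / 6200986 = 0.98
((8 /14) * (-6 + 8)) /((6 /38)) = 152 /21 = 7.24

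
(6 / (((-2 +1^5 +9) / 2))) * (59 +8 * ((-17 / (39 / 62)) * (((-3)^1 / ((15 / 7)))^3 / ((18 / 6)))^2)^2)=6223.08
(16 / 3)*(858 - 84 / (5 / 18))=14816 / 5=2963.20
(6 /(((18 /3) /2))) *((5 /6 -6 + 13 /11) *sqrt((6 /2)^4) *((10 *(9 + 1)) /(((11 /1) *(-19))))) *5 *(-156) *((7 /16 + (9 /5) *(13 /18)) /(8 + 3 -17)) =7751.86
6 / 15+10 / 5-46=-218 / 5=-43.60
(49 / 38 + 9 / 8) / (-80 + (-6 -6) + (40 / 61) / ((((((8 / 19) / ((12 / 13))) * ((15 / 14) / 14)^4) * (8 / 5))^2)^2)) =16591834719686865234375 / 11470046797832692769135943132651706163296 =0.00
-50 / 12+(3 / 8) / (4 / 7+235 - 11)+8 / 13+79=75.45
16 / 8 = 2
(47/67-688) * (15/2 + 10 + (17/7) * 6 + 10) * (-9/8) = 244105749/7504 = 32530.08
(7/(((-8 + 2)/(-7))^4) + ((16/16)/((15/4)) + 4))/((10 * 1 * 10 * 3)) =0.06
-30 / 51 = -10 / 17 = -0.59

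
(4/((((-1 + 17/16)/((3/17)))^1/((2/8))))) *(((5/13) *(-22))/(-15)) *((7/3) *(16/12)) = 9856/1989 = 4.96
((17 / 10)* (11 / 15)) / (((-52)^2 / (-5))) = -187 / 81120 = -0.00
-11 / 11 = -1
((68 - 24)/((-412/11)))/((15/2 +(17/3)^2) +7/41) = -8118/274907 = -0.03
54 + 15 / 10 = 111 / 2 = 55.50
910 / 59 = 15.42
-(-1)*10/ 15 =0.67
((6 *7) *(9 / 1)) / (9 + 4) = 378 / 13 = 29.08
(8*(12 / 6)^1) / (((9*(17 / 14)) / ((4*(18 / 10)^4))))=653184 / 10625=61.48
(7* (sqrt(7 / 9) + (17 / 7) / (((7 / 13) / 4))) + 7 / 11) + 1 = 7* sqrt(7) / 3 + 9850 / 77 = 134.10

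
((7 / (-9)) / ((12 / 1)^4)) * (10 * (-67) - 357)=7189 / 186624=0.04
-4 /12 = -0.33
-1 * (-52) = 52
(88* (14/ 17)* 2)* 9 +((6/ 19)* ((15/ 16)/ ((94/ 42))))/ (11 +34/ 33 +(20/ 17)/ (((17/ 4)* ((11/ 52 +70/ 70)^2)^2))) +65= 101272013223421256899/ 73949166619341848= 1369.48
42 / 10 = 21 / 5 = 4.20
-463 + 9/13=-6010/13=-462.31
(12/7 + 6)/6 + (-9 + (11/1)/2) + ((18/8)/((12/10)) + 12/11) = 463/616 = 0.75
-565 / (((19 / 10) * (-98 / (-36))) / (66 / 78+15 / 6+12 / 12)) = -474.76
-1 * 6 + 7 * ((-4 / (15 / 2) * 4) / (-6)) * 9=82 / 5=16.40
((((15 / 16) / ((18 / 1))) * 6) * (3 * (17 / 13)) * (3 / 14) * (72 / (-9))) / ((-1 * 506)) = 765 / 184184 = 0.00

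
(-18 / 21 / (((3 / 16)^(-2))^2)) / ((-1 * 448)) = 243 / 102760448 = 0.00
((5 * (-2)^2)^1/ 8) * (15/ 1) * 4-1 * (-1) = 151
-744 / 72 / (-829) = 31 / 2487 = 0.01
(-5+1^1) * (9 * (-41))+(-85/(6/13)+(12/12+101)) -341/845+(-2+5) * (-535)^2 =4360546939/5070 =860068.43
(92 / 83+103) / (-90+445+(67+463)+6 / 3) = 8641 / 73621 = 0.12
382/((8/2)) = 191/2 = 95.50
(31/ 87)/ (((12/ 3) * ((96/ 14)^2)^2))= 74431/ 1847328768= 0.00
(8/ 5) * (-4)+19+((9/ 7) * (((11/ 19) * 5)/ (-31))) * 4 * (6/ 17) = 4356333/ 350455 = 12.43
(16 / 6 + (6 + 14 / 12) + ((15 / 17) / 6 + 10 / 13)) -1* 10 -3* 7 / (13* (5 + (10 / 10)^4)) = 49 / 102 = 0.48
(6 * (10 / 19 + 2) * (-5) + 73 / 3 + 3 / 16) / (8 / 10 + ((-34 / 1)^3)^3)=233785 / 276869487015072192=0.00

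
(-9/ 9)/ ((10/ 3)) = -3/ 10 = -0.30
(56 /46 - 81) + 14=-1513 /23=-65.78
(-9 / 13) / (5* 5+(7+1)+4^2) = -9 / 637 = -0.01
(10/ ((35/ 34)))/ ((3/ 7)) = 68/ 3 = 22.67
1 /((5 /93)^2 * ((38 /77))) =665973 /950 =701.02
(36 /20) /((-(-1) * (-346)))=-9 /1730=-0.01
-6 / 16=-3 / 8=-0.38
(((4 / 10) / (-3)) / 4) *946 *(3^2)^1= -1419 / 5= -283.80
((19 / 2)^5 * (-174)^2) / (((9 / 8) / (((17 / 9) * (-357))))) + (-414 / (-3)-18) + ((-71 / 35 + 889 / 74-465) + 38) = -10910876687786437 / 7770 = -1404231233949.35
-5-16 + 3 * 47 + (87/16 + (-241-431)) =-8745/16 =-546.56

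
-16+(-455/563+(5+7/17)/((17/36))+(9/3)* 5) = 1570454/162707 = 9.65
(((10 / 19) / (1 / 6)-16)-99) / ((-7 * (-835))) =-425 / 22211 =-0.02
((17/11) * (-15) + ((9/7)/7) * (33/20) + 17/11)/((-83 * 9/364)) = 2989649/287595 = 10.40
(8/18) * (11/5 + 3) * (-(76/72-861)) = 804908/405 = 1987.43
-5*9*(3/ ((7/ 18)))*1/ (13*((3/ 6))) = -4860/ 91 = -53.41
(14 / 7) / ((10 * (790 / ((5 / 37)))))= 1 / 29230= 0.00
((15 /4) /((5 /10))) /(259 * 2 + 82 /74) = 555 /38414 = 0.01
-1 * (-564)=564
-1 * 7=-7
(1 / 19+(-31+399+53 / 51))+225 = 575675 / 969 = 594.09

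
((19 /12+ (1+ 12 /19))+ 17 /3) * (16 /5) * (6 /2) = 1620 /19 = 85.26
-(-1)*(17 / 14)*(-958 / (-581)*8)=65144 / 4067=16.02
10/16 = 0.62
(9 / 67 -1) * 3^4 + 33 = -2487 / 67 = -37.12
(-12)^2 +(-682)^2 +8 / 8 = 465269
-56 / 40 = -7 / 5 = -1.40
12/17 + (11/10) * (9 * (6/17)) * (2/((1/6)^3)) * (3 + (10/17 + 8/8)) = 10008732/1445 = 6926.46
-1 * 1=-1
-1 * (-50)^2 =-2500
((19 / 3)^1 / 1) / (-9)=-19 / 27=-0.70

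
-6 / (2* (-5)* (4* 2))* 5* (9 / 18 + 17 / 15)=49 / 80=0.61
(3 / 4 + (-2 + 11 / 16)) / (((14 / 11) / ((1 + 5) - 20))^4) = -131769 / 16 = -8235.56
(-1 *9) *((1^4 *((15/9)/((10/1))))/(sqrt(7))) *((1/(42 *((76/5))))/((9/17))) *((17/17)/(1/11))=-935 *sqrt(7)/134064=-0.02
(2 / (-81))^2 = 4 / 6561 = 0.00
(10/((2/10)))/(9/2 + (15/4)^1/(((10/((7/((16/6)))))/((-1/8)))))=25600/2241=11.42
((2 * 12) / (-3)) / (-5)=1.60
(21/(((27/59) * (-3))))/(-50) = 413/1350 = 0.31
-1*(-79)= 79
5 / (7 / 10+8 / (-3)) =-150 / 59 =-2.54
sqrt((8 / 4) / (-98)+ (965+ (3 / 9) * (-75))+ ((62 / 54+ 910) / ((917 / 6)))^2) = sqrt(66444735223) / 8253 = 31.23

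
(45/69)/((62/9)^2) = 1215/88412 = 0.01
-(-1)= 1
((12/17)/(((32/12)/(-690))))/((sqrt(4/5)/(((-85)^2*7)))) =-9237375*sqrt(5)/2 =-10327699.22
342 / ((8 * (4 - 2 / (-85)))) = 85 / 8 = 10.62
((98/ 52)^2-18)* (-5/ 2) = 36.12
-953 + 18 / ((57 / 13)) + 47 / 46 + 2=-826693 / 874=-945.87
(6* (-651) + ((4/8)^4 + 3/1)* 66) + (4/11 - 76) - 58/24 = -3781.93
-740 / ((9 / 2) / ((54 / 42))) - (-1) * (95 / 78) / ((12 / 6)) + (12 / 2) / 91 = -210.75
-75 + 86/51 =-3739/51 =-73.31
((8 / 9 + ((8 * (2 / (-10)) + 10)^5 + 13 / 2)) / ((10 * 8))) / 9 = 2352857801 / 40500000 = 58.10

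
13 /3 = 4.33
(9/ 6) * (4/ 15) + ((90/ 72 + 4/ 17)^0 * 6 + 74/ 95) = 7.18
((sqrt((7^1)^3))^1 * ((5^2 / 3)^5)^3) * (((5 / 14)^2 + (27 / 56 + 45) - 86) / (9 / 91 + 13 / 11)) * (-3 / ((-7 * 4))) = -2108625136315822601318359375 * sqrt(7) / 1373515641792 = -4061764969543889.49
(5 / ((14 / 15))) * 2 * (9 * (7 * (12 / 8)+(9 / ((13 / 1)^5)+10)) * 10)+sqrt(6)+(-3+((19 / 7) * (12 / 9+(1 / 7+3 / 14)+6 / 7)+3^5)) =sqrt(6)+2184817916999 / 109160142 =20017.24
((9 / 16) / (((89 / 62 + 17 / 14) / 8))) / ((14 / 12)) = 837 / 575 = 1.46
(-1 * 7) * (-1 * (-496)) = -3472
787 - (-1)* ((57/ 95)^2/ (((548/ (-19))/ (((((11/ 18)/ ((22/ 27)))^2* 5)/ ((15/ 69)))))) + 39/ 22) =1901499433/ 2411200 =788.61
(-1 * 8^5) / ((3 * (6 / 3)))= -16384 / 3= -5461.33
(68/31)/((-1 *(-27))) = 68/837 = 0.08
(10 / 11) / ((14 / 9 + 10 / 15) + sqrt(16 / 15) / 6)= 2250 / 5467-45 * sqrt(15) / 5467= 0.38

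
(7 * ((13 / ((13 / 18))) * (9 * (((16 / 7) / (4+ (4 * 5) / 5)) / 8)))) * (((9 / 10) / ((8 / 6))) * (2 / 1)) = 2187 / 40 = 54.68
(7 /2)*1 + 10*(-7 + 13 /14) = -801 /14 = -57.21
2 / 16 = 1 / 8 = 0.12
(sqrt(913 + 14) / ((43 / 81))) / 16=243 * sqrt(103) / 688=3.58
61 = 61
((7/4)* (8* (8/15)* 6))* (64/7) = 2048/5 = 409.60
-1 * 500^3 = -125000000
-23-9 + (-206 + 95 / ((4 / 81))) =6743 / 4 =1685.75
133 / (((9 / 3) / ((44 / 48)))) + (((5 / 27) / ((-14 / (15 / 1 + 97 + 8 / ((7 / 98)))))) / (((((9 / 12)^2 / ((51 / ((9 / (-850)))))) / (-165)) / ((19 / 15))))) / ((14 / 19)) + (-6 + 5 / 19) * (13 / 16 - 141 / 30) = -55819699955423 / 7756560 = -7196450.48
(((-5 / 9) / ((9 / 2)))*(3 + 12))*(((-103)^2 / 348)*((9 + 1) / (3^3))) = -1326125 / 63423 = -20.91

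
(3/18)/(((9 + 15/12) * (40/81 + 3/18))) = 108/4387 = 0.02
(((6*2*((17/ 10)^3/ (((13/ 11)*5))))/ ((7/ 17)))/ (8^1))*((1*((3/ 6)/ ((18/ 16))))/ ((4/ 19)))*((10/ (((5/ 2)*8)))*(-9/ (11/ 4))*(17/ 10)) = -80931849/ 4550000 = -17.79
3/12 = 1/4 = 0.25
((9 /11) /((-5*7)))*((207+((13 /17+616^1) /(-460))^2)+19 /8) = -4648938831 /941746960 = -4.94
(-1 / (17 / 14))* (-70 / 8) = 245 / 34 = 7.21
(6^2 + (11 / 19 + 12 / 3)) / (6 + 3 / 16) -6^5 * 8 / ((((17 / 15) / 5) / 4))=-11701254896 / 10659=-1097781.68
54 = 54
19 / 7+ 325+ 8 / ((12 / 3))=2308 / 7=329.71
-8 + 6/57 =-150/19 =-7.89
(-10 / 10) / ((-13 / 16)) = 16 / 13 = 1.23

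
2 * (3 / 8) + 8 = 35 / 4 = 8.75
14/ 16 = 7/ 8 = 0.88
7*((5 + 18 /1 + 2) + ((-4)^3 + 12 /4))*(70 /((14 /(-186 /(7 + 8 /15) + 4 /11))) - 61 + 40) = 44677836 /1243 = 35943.55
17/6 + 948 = 950.83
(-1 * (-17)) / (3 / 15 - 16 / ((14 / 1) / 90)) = -595 / 3593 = -0.17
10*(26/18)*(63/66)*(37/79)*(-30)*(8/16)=-84175/869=-96.86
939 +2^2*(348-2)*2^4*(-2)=-43349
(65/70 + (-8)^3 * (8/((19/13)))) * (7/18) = -745225/684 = -1089.51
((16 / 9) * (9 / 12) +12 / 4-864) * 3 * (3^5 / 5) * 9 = -5640273 / 5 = -1128054.60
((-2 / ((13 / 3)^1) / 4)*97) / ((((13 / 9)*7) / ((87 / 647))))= -227853 / 1530802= -0.15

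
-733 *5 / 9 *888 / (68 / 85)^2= -3390125 / 6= -565020.83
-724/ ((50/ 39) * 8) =-7059/ 100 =-70.59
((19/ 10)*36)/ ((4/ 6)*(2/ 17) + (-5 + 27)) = 8721/ 2815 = 3.10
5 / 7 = 0.71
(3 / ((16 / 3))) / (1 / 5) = 2.81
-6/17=-0.35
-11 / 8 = -1.38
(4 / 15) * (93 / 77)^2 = 11532 / 29645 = 0.39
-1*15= -15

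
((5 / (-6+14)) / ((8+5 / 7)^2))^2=60025 / 886133824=0.00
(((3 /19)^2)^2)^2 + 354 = 6012181323075 /16983563041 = 354.00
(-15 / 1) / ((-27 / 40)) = 200 / 9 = 22.22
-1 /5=-0.20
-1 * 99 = -99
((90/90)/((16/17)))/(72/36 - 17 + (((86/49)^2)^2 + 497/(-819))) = -11466189189/66024498464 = -0.17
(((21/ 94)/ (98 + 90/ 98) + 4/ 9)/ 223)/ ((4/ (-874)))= -800467321/ 1828850652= -0.44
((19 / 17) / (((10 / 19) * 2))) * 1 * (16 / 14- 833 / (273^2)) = 4349689 / 3619980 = 1.20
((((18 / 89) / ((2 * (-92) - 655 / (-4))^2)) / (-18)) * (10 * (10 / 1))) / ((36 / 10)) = -4000 / 5255361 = -0.00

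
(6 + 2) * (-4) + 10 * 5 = 18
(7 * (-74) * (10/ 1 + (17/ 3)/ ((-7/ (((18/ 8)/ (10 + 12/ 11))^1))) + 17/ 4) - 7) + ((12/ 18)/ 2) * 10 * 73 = -5167991/ 732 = -7060.10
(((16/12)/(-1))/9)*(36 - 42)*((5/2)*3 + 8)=124/9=13.78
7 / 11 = 0.64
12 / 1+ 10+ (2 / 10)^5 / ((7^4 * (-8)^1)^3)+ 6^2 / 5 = 646664938030719999 / 22146059521600000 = 29.20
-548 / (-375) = 548 / 375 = 1.46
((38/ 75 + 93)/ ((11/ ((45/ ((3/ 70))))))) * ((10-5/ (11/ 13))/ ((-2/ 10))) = -22090950/ 121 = -182569.83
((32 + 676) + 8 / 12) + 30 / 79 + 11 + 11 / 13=2221070 / 3081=720.89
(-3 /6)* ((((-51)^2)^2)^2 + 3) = -22883972285202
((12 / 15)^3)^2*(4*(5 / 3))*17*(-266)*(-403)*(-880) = -5254945439744 / 1875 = -2802637567.86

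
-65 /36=-1.81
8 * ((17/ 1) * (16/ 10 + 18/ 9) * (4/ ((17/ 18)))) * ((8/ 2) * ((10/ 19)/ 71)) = 82944/ 1349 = 61.49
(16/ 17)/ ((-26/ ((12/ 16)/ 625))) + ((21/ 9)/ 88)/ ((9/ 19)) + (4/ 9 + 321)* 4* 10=4219748156369/ 328185000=12857.83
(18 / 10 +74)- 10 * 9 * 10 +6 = -4091 / 5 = -818.20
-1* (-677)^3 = 310288733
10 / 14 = 0.71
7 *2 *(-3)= -42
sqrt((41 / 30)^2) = 41 / 30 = 1.37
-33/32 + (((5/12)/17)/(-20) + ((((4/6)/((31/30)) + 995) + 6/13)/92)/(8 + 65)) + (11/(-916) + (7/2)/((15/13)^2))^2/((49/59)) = 352493546902007625187/47883592136654820000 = 7.36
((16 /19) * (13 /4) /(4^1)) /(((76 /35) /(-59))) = -26845 /1444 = -18.59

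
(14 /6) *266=1862 /3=620.67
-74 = -74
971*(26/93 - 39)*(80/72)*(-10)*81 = 1048971300/31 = 33837783.87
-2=-2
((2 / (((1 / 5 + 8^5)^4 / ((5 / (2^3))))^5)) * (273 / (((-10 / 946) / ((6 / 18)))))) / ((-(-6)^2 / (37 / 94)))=94925820827484130859375 / 10772142599414119546794801287556642595163850207689635489751508360729830998923904731377408058379745610857031008256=0.00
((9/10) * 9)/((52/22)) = 891/260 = 3.43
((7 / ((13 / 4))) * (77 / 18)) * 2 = 2156 / 117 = 18.43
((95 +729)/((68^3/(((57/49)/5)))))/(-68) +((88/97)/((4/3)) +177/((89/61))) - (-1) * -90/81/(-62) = 122.01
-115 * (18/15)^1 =-138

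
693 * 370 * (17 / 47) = 4358970 / 47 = 92744.04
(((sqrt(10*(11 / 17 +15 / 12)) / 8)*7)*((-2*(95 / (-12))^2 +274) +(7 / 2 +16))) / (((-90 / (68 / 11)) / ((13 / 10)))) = -1101737*sqrt(21930) / 2851200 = -57.22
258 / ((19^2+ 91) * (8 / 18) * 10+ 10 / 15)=1161 / 9043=0.13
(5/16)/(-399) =-5/6384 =-0.00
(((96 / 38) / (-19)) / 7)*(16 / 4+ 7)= -528 / 2527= -0.21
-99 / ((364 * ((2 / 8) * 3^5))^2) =-11 / 54331641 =-0.00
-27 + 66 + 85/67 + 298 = 22664/67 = 338.27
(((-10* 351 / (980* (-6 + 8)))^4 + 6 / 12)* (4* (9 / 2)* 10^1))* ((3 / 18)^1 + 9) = 17795.25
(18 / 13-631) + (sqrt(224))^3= -8185 / 13 + 896 * sqrt(14)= 2722.91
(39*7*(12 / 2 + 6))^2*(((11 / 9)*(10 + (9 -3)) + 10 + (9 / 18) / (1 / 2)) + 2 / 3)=335082384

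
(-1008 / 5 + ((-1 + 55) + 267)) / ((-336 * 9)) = -199 / 5040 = -0.04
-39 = -39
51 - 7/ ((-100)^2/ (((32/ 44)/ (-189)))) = 18933751/ 371250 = 51.00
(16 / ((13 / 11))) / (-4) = -3.38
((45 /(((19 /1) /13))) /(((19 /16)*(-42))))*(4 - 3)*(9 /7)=-14040 /17689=-0.79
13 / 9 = 1.44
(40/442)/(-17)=-20/3757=-0.01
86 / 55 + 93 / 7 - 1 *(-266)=108127 / 385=280.85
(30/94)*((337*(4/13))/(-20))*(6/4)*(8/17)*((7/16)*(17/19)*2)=-21231/23218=-0.91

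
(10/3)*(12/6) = 20/3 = 6.67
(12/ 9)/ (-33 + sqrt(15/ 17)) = -374/ 9249 -2 * sqrt(255)/ 27747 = -0.04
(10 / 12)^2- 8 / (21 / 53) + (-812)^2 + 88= 166171951 / 252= 659412.50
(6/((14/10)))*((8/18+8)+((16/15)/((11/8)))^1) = 1304/33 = 39.52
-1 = -1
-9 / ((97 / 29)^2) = -7569 / 9409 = -0.80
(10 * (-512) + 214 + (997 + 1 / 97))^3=-54514091398096448 / 912673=-59730145844.24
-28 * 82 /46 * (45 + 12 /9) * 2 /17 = -272.08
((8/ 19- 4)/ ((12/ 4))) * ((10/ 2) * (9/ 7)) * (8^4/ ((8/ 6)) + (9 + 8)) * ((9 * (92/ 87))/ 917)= -869615280/ 3536869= -245.87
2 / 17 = 0.12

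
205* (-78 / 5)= -3198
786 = 786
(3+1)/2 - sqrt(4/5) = 2 - 2 * sqrt(5)/5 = 1.11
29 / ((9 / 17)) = 493 / 9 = 54.78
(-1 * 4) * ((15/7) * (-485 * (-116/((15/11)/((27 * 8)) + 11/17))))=-45449078400/61579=-738061.33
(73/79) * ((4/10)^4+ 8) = 366168/49375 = 7.42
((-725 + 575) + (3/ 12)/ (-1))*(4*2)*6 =-7212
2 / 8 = 1 / 4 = 0.25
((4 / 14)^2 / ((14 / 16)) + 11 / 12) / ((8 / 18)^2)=112239 / 21952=5.11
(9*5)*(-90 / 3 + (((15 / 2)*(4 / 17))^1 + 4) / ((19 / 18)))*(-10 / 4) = 891675 / 323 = 2760.60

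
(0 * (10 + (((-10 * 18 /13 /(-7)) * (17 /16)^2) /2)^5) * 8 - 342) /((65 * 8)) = -171 /260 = -0.66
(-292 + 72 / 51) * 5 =-24700 / 17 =-1452.94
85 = 85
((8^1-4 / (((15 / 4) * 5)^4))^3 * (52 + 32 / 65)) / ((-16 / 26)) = -6917017691138550768149112064 / 158381760120391845703125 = -43673.07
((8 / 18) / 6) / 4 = 1 / 54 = 0.02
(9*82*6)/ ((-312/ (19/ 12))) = -2337/ 104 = -22.47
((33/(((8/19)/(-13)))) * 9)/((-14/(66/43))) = 2420847/2408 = 1005.34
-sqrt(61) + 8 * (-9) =-72 -sqrt(61) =-79.81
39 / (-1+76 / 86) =-1677 / 5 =-335.40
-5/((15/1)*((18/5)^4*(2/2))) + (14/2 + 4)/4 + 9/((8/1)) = 1219721/314928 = 3.87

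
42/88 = 21/44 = 0.48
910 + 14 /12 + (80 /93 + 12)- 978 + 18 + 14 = -21.97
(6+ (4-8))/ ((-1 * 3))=-2/ 3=-0.67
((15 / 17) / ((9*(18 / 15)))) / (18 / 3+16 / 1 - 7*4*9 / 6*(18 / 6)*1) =-25 / 31824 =-0.00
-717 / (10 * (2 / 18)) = -6453 / 10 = -645.30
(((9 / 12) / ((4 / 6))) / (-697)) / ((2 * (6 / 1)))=-3 / 22304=-0.00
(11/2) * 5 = 55/2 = 27.50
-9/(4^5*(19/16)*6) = -3/2432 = -0.00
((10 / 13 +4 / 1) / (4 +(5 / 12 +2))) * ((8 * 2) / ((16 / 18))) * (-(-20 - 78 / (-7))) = 830304 / 7007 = 118.50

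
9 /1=9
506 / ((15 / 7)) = 3542 / 15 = 236.13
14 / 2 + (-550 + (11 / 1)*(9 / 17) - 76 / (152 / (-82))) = -8435 / 17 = -496.18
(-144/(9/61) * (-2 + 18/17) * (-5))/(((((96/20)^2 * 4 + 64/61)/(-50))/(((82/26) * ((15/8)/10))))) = 1456.95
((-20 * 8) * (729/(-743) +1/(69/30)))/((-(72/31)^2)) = -16.21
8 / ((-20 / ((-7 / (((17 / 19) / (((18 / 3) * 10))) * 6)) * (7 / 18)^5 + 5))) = -13825997 / 8030664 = -1.72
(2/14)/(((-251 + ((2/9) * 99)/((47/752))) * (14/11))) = 11/9898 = 0.00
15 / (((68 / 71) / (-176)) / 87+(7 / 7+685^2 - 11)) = 4076820 / 127527006403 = 0.00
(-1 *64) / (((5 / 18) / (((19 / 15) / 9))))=-2432 / 75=-32.43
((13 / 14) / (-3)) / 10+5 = 2087 / 420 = 4.97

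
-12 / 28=-3 / 7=-0.43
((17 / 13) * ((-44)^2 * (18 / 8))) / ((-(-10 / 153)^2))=-433370817 / 325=-1333448.67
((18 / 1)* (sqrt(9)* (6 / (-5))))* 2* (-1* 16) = 10368 / 5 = 2073.60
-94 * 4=-376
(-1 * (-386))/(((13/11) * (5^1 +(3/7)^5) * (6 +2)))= 35681261/4382456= 8.14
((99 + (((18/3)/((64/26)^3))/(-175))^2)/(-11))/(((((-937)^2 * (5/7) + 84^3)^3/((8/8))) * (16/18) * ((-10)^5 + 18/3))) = 51273355870880703/919100313225023302636871280849059840000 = 0.00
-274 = -274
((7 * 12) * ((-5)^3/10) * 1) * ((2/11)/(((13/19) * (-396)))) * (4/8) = 3325/9438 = 0.35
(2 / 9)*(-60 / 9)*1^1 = -40 / 27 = -1.48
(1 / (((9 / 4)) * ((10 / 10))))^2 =16 / 81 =0.20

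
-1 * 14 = -14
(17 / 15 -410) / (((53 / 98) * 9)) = -84.00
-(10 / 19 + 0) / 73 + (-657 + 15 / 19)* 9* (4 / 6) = -5460994 / 1387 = -3937.27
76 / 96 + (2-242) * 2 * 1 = -11501 / 24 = -479.21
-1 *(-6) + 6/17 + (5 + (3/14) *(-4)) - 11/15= 9.76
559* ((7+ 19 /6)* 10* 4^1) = 681980 /3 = 227326.67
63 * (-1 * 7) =-441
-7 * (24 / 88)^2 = -63 / 121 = -0.52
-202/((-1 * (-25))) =-202/25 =-8.08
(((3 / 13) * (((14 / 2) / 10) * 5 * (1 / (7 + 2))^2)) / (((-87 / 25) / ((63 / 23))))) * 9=-1225 / 17342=-0.07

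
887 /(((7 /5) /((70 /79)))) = 44350 /79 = 561.39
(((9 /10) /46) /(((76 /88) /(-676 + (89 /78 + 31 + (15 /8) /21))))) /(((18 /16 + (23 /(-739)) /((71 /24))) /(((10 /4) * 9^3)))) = -591570023623623 /24804268580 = -23849.53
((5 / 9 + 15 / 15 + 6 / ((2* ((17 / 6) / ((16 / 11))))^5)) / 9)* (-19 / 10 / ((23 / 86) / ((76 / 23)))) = -39926781198119128 / 9798254679555243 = -4.07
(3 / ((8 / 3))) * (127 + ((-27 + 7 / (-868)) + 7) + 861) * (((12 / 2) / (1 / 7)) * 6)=68057577 / 248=274425.71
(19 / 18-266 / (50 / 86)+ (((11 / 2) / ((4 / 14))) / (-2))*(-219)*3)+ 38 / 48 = 5867.95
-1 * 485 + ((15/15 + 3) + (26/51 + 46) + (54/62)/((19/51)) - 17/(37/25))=-493079263/1111443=-443.64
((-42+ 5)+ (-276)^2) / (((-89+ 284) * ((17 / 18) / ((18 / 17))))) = 8223012 / 18785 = 437.74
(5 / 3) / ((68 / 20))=25 / 51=0.49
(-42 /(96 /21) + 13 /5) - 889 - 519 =-113167 /80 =-1414.59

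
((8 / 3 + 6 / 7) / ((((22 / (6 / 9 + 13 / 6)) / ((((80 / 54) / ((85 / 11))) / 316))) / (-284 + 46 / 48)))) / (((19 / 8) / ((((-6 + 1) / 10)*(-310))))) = -38957855 / 7659603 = -5.09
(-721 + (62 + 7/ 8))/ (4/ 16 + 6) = -1053/ 10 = -105.30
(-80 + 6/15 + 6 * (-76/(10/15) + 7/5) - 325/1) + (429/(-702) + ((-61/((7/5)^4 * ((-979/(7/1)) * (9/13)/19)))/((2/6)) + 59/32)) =-517212064261/483547680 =-1069.62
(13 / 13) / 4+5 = 21 / 4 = 5.25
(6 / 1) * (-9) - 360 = -414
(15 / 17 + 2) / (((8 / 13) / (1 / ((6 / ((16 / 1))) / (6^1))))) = 1274 / 17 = 74.94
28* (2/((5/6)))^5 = 6967296/3125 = 2229.53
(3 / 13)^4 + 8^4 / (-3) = -116985613 / 85683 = -1365.33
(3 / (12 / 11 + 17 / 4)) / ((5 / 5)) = 132 / 235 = 0.56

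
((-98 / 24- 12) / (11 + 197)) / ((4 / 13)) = -193 / 768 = -0.25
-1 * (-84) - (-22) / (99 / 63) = 98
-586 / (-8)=293 / 4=73.25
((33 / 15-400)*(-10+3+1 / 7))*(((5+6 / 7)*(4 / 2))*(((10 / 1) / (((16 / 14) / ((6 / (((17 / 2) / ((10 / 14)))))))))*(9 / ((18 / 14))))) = 6907680 / 7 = 986811.43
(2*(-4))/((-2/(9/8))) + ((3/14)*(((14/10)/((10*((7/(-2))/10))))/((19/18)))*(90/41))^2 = 269506449/59470418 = 4.53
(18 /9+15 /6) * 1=9 /2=4.50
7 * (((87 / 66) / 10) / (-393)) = -203 / 86460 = -0.00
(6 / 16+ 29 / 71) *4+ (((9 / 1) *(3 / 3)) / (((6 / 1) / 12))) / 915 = 136577 / 43310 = 3.15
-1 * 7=-7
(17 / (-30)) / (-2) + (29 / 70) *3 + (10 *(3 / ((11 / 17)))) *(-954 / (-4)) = 51093751 / 4620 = 11059.25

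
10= 10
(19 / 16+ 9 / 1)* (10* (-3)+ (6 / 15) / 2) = -24287 / 80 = -303.59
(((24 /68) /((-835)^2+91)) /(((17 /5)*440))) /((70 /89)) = 267 /620694917920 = 0.00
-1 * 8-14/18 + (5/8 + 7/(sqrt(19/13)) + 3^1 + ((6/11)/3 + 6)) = 815/792 + 7 * sqrt(247)/19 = 6.82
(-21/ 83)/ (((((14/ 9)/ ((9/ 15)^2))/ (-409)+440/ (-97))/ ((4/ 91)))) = 19281078/ 7882478045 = 0.00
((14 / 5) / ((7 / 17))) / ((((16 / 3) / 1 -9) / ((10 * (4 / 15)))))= -272 / 55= -4.95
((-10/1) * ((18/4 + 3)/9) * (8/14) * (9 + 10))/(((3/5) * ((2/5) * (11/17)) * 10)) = -40375/693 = -58.26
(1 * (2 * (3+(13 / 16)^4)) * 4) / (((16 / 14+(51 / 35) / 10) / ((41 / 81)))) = 39404575 / 3649536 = 10.80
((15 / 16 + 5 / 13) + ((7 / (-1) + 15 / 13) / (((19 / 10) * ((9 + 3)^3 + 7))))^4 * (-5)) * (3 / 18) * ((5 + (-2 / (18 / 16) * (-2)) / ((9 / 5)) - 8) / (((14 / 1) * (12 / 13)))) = -242346910475883695 / 13870503779031873792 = -0.02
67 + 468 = 535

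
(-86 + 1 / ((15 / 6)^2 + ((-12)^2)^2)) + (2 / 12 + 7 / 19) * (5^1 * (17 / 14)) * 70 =1337543705 / 9458466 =141.41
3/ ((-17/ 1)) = -3/ 17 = -0.18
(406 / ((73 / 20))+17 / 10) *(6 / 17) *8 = 1978584 / 6205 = 318.87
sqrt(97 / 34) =sqrt(3298) / 34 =1.69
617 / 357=1.73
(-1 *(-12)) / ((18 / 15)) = 10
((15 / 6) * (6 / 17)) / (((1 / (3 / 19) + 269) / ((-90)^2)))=182250 / 7021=25.96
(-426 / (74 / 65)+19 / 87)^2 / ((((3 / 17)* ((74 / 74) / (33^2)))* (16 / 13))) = 2422004790216869 / 3453987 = 701220007.55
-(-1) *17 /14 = 17 /14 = 1.21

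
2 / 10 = 1 / 5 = 0.20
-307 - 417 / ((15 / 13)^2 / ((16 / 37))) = -1227781 / 2775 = -442.44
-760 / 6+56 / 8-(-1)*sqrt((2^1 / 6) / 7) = -359 / 3+sqrt(21) / 21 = -119.45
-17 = -17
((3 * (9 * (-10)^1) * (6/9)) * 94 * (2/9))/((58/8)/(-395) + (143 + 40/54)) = -3412800/130451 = -26.16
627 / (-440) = -57 / 40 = -1.42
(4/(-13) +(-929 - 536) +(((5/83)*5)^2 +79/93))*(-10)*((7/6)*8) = 3414999152600/24986403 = 136674.30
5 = 5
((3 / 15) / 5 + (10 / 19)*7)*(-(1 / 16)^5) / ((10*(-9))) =1769 / 44826624000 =0.00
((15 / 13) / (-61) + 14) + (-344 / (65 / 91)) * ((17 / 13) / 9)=-1998181 / 35685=-55.99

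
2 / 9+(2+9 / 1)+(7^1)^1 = 164 / 9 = 18.22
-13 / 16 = -0.81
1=1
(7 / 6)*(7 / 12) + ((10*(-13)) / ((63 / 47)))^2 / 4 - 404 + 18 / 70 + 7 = 1955.42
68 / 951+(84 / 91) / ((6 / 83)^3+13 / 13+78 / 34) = 34809488711 / 98977386768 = 0.35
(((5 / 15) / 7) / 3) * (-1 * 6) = -2 / 21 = -0.10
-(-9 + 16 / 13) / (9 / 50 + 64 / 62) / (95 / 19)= 1.28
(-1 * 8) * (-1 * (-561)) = -4488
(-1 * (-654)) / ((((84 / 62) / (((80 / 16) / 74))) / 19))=321005 / 518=619.70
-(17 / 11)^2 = -2.39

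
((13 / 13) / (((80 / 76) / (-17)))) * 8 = -129.20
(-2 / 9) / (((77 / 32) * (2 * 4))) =-0.01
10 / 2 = 5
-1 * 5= -5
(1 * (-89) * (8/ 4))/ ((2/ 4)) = -356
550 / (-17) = -550 / 17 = -32.35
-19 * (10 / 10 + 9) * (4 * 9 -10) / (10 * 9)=-494 / 9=-54.89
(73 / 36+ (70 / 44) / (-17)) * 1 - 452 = -3029843 / 6732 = -450.07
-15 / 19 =-0.79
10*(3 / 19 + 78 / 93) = 9.97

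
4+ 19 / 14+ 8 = 13.36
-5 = -5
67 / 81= 0.83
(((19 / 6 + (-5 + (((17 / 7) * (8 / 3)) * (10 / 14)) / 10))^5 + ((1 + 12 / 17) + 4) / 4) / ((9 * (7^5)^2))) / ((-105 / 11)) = 0.00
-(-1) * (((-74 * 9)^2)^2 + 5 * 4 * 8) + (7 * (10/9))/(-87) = 154048927506698/783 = 196741925295.91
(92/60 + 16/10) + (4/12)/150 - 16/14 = 6277/3150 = 1.99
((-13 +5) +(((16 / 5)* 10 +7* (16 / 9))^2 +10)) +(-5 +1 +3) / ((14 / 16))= 1120486 / 567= 1976.17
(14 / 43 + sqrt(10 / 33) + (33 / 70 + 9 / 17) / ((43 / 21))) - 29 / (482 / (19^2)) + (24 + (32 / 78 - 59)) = -1906449074 / 34353345 + sqrt(330) / 33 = -54.94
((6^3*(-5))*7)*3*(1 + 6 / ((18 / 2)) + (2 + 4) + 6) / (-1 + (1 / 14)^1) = 4339440 / 13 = 333803.08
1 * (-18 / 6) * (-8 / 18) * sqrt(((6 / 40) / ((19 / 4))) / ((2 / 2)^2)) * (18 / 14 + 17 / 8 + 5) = 157 * sqrt(285) / 1330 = 1.99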